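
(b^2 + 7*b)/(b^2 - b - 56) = b/(b - 8)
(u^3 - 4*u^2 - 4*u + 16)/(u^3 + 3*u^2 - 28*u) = (u^2 - 4)/(u*(u + 7))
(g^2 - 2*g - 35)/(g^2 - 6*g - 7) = (g + 5)/(g + 1)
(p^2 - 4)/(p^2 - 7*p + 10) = (p + 2)/(p - 5)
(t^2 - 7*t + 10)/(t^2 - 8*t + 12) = (t - 5)/(t - 6)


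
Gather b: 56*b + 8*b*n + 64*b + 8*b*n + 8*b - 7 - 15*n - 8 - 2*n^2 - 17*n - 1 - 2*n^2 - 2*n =b*(16*n + 128) - 4*n^2 - 34*n - 16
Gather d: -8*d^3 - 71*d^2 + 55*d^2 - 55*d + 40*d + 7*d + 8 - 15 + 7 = -8*d^3 - 16*d^2 - 8*d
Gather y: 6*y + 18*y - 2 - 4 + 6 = 24*y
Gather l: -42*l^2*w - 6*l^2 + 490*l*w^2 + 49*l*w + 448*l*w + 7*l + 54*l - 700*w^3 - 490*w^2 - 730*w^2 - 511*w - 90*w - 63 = l^2*(-42*w - 6) + l*(490*w^2 + 497*w + 61) - 700*w^3 - 1220*w^2 - 601*w - 63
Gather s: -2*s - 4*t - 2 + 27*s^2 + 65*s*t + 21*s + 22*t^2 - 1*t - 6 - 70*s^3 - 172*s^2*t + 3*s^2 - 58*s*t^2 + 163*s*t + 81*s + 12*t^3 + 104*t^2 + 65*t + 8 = -70*s^3 + s^2*(30 - 172*t) + s*(-58*t^2 + 228*t + 100) + 12*t^3 + 126*t^2 + 60*t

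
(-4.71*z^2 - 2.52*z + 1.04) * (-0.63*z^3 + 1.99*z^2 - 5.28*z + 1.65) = 2.9673*z^5 - 7.7853*z^4 + 19.1988*z^3 + 7.6037*z^2 - 9.6492*z + 1.716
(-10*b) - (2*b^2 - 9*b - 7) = -2*b^2 - b + 7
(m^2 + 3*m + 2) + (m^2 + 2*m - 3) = 2*m^2 + 5*m - 1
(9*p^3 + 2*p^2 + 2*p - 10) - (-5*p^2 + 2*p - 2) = 9*p^3 + 7*p^2 - 8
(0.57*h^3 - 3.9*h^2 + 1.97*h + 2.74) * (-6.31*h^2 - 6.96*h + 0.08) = -3.5967*h^5 + 20.6418*h^4 + 14.7589*h^3 - 31.3126*h^2 - 18.9128*h + 0.2192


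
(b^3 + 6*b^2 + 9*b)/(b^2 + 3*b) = b + 3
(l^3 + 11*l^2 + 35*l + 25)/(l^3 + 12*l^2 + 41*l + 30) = (l + 5)/(l + 6)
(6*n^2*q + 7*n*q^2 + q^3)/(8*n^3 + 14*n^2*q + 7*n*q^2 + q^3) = q*(6*n + q)/(8*n^2 + 6*n*q + q^2)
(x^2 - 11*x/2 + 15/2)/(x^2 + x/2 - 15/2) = (x - 3)/(x + 3)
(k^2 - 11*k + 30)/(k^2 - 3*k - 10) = (k - 6)/(k + 2)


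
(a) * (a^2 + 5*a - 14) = a^3 + 5*a^2 - 14*a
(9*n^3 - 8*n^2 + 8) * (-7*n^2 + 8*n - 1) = -63*n^5 + 128*n^4 - 73*n^3 - 48*n^2 + 64*n - 8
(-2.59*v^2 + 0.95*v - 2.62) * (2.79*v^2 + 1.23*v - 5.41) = -7.2261*v^4 - 0.5352*v^3 + 7.8706*v^2 - 8.3621*v + 14.1742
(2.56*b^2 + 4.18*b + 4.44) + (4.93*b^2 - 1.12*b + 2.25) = 7.49*b^2 + 3.06*b + 6.69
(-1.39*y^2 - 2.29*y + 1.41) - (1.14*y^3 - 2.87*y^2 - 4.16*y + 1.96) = -1.14*y^3 + 1.48*y^2 + 1.87*y - 0.55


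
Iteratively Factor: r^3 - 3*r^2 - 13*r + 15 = (r - 1)*(r^2 - 2*r - 15) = (r - 1)*(r + 3)*(r - 5)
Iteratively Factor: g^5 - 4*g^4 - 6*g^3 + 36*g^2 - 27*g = (g - 3)*(g^4 - g^3 - 9*g^2 + 9*g) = g*(g - 3)*(g^3 - g^2 - 9*g + 9) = g*(g - 3)*(g - 1)*(g^2 - 9) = g*(g - 3)^2*(g - 1)*(g + 3)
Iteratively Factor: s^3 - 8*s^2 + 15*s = (s - 3)*(s^2 - 5*s) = s*(s - 3)*(s - 5)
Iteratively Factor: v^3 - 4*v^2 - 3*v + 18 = (v + 2)*(v^2 - 6*v + 9) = (v - 3)*(v + 2)*(v - 3)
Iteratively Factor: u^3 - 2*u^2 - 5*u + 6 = (u - 3)*(u^2 + u - 2) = (u - 3)*(u + 2)*(u - 1)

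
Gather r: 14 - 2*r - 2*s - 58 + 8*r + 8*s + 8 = 6*r + 6*s - 36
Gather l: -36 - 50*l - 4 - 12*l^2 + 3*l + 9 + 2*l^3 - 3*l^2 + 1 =2*l^3 - 15*l^2 - 47*l - 30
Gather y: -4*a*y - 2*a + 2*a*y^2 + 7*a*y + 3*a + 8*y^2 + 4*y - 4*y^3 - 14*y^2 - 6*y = a - 4*y^3 + y^2*(2*a - 6) + y*(3*a - 2)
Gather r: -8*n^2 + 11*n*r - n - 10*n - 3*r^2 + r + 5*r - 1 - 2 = -8*n^2 - 11*n - 3*r^2 + r*(11*n + 6) - 3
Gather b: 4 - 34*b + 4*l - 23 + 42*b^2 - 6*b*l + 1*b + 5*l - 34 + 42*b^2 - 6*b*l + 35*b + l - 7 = 84*b^2 + b*(2 - 12*l) + 10*l - 60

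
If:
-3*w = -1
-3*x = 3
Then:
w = 1/3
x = -1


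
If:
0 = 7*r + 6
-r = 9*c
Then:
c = 2/21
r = -6/7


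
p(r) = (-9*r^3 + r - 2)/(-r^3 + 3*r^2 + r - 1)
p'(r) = (1 - 27*r^2)/(-r^3 + 3*r^2 + r - 1) + (3*r^2 - 6*r - 1)*(-9*r^3 + r - 2)/(-r^3 + 3*r^2 + r - 1)^2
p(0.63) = -6.34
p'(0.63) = 22.88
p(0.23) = 3.01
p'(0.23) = 11.43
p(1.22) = -5.97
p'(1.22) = -5.64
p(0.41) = 14.29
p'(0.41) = 296.14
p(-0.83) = 2.86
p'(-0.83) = -0.34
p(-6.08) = 6.13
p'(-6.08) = -0.30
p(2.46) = -28.24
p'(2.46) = -48.65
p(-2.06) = 4.05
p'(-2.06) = -0.87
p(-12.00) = 7.24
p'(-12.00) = -0.11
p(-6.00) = 6.11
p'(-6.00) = -0.31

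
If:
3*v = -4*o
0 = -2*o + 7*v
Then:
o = 0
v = 0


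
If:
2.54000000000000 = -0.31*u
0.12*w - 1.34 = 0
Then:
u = -8.19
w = 11.17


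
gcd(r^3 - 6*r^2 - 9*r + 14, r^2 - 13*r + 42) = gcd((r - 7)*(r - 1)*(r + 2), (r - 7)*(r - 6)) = r - 7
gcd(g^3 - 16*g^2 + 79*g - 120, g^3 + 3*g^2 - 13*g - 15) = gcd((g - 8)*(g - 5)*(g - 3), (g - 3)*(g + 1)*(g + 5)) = g - 3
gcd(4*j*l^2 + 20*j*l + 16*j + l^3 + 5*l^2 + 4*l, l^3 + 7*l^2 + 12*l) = l + 4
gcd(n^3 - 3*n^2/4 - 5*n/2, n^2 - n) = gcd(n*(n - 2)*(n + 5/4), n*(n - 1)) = n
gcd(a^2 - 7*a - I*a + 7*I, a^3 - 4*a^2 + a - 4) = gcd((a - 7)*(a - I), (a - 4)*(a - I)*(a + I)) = a - I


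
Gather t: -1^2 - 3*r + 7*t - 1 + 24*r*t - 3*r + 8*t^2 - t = -6*r + 8*t^2 + t*(24*r + 6) - 2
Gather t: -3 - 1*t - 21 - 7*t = -8*t - 24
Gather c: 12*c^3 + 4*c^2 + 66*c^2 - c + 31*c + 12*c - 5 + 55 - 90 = 12*c^3 + 70*c^2 + 42*c - 40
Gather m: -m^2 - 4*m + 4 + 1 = -m^2 - 4*m + 5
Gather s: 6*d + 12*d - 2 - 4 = 18*d - 6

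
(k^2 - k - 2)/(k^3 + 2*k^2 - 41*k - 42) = (k - 2)/(k^2 + k - 42)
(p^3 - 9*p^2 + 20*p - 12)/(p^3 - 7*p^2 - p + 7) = (p^2 - 8*p + 12)/(p^2 - 6*p - 7)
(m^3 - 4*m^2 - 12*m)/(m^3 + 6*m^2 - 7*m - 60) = m*(m^2 - 4*m - 12)/(m^3 + 6*m^2 - 7*m - 60)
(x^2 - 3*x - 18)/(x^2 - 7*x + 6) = (x + 3)/(x - 1)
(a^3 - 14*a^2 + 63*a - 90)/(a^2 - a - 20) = (a^2 - 9*a + 18)/(a + 4)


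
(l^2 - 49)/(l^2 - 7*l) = (l + 7)/l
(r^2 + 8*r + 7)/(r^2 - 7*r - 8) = (r + 7)/(r - 8)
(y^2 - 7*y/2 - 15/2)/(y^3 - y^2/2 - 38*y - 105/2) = (y - 5)/(y^2 - 2*y - 35)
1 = 1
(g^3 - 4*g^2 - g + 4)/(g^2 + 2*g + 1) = (g^2 - 5*g + 4)/(g + 1)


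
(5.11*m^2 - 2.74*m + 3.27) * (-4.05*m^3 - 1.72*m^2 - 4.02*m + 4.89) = -20.6955*m^5 + 2.3078*m^4 - 29.0729*m^3 + 30.3783*m^2 - 26.544*m + 15.9903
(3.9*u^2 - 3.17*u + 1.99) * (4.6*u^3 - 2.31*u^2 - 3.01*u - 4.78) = 17.94*u^5 - 23.591*u^4 + 4.7377*u^3 - 13.6972*u^2 + 9.1627*u - 9.5122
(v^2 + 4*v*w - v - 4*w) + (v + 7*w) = v^2 + 4*v*w + 3*w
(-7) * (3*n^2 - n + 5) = -21*n^2 + 7*n - 35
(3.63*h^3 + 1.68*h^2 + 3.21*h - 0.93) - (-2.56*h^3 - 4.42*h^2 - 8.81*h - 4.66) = 6.19*h^3 + 6.1*h^2 + 12.02*h + 3.73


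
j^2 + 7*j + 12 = (j + 3)*(j + 4)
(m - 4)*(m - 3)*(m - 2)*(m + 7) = m^4 - 2*m^3 - 37*m^2 + 158*m - 168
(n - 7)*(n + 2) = n^2 - 5*n - 14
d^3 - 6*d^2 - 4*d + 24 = (d - 6)*(d - 2)*(d + 2)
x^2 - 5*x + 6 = (x - 3)*(x - 2)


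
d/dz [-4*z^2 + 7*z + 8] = 7 - 8*z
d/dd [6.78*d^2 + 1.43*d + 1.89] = 13.56*d + 1.43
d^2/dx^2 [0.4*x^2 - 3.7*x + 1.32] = 0.800000000000000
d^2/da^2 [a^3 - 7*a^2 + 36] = 6*a - 14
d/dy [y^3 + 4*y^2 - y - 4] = 3*y^2 + 8*y - 1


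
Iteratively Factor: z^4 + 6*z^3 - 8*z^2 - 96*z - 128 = (z + 4)*(z^3 + 2*z^2 - 16*z - 32) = (z - 4)*(z + 4)*(z^2 + 6*z + 8) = (z - 4)*(z + 4)^2*(z + 2)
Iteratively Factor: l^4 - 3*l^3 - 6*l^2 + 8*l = (l)*(l^3 - 3*l^2 - 6*l + 8) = l*(l - 4)*(l^2 + l - 2) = l*(l - 4)*(l - 1)*(l + 2)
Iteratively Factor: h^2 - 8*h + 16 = (h - 4)*(h - 4)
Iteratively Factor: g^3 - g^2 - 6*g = (g)*(g^2 - g - 6) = g*(g - 3)*(g + 2)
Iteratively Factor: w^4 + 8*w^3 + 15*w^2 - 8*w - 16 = (w + 1)*(w^3 + 7*w^2 + 8*w - 16) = (w + 1)*(w + 4)*(w^2 + 3*w - 4) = (w + 1)*(w + 4)^2*(w - 1)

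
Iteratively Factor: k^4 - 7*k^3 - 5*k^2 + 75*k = (k - 5)*(k^3 - 2*k^2 - 15*k) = k*(k - 5)*(k^2 - 2*k - 15) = k*(k - 5)^2*(k + 3)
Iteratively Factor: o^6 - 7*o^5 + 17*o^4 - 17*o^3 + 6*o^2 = (o - 1)*(o^5 - 6*o^4 + 11*o^3 - 6*o^2) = o*(o - 1)*(o^4 - 6*o^3 + 11*o^2 - 6*o) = o^2*(o - 1)*(o^3 - 6*o^2 + 11*o - 6) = o^2*(o - 1)^2*(o^2 - 5*o + 6) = o^2*(o - 2)*(o - 1)^2*(o - 3)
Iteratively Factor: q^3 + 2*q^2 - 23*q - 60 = (q + 4)*(q^2 - 2*q - 15) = (q - 5)*(q + 4)*(q + 3)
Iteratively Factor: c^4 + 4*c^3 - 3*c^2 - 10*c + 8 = (c - 1)*(c^3 + 5*c^2 + 2*c - 8) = (c - 1)*(c + 2)*(c^2 + 3*c - 4) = (c - 1)^2*(c + 2)*(c + 4)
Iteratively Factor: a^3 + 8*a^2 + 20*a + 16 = (a + 2)*(a^2 + 6*a + 8) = (a + 2)*(a + 4)*(a + 2)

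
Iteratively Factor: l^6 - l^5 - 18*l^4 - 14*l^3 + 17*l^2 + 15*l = (l)*(l^5 - l^4 - 18*l^3 - 14*l^2 + 17*l + 15) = l*(l - 1)*(l^4 - 18*l^2 - 32*l - 15) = l*(l - 1)*(l + 3)*(l^3 - 3*l^2 - 9*l - 5) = l*(l - 5)*(l - 1)*(l + 3)*(l^2 + 2*l + 1) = l*(l - 5)*(l - 1)*(l + 1)*(l + 3)*(l + 1)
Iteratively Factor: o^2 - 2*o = (o - 2)*(o)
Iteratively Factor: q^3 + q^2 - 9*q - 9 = (q + 1)*(q^2 - 9) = (q + 1)*(q + 3)*(q - 3)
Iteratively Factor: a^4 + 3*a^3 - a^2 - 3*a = (a)*(a^3 + 3*a^2 - a - 3) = a*(a + 1)*(a^2 + 2*a - 3) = a*(a - 1)*(a + 1)*(a + 3)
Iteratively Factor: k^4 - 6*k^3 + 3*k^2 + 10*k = (k)*(k^3 - 6*k^2 + 3*k + 10) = k*(k + 1)*(k^2 - 7*k + 10) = k*(k - 2)*(k + 1)*(k - 5)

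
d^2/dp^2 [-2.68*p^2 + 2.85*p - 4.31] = -5.36000000000000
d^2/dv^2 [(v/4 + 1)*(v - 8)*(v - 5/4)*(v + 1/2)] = 3*v^2 - 57*v/8 - 237/16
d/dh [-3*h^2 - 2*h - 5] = -6*h - 2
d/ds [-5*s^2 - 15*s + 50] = -10*s - 15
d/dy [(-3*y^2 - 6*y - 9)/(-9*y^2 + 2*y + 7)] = 12*(-5*y^2 - 17*y - 2)/(81*y^4 - 36*y^3 - 122*y^2 + 28*y + 49)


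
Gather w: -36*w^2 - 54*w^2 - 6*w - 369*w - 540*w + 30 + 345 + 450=-90*w^2 - 915*w + 825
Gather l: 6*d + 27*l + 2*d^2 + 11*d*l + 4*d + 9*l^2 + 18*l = 2*d^2 + 10*d + 9*l^2 + l*(11*d + 45)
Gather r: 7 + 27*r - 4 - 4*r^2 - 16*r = -4*r^2 + 11*r + 3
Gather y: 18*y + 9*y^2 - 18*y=9*y^2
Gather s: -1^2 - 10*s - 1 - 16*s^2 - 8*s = -16*s^2 - 18*s - 2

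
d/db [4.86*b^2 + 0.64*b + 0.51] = 9.72*b + 0.64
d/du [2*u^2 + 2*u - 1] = 4*u + 2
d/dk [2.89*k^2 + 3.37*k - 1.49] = 5.78*k + 3.37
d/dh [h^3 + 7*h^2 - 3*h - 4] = 3*h^2 + 14*h - 3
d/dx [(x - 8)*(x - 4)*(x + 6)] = 3*x^2 - 12*x - 40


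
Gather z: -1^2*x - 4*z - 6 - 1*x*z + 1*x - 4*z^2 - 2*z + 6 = -4*z^2 + z*(-x - 6)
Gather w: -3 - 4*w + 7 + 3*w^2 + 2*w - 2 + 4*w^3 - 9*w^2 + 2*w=4*w^3 - 6*w^2 + 2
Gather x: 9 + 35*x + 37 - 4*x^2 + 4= -4*x^2 + 35*x + 50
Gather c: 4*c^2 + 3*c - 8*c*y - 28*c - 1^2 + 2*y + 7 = 4*c^2 + c*(-8*y - 25) + 2*y + 6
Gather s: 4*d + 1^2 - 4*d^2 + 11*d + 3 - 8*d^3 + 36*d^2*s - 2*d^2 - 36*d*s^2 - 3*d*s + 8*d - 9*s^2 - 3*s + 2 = -8*d^3 - 6*d^2 + 23*d + s^2*(-36*d - 9) + s*(36*d^2 - 3*d - 3) + 6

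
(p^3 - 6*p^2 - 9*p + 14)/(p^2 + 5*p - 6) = (p^2 - 5*p - 14)/(p + 6)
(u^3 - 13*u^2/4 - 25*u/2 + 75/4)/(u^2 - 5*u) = u + 7/4 - 15/(4*u)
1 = 1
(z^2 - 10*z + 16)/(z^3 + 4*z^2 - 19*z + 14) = (z - 8)/(z^2 + 6*z - 7)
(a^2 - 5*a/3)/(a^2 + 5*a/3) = (3*a - 5)/(3*a + 5)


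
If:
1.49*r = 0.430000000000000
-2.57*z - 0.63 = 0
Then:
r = 0.29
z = -0.25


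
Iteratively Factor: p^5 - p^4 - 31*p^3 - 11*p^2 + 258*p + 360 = (p + 2)*(p^4 - 3*p^3 - 25*p^2 + 39*p + 180) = (p + 2)*(p + 3)*(p^3 - 6*p^2 - 7*p + 60) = (p - 4)*(p + 2)*(p + 3)*(p^2 - 2*p - 15) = (p - 4)*(p + 2)*(p + 3)^2*(p - 5)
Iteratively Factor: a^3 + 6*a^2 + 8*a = (a + 2)*(a^2 + 4*a) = a*(a + 2)*(a + 4)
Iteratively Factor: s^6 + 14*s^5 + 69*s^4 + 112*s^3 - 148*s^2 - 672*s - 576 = (s + 3)*(s^5 + 11*s^4 + 36*s^3 + 4*s^2 - 160*s - 192) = (s + 3)*(s + 4)*(s^4 + 7*s^3 + 8*s^2 - 28*s - 48) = (s + 2)*(s + 3)*(s + 4)*(s^3 + 5*s^2 - 2*s - 24) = (s + 2)*(s + 3)*(s + 4)^2*(s^2 + s - 6) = (s + 2)*(s + 3)^2*(s + 4)^2*(s - 2)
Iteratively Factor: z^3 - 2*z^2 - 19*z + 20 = (z - 1)*(z^2 - z - 20) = (z - 5)*(z - 1)*(z + 4)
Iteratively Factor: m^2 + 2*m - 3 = (m + 3)*(m - 1)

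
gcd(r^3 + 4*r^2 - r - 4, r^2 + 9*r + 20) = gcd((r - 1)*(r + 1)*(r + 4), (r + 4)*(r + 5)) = r + 4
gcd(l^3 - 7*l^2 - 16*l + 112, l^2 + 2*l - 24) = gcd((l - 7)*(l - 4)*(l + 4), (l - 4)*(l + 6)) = l - 4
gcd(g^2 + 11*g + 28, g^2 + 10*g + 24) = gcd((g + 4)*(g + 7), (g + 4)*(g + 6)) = g + 4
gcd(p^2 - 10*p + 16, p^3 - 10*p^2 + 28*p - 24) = p - 2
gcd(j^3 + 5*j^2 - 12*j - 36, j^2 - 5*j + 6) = j - 3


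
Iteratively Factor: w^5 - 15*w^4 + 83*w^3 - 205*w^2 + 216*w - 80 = (w - 1)*(w^4 - 14*w^3 + 69*w^2 - 136*w + 80) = (w - 1)^2*(w^3 - 13*w^2 + 56*w - 80) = (w - 5)*(w - 1)^2*(w^2 - 8*w + 16) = (w - 5)*(w - 4)*(w - 1)^2*(w - 4)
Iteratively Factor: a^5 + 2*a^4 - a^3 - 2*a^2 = (a)*(a^4 + 2*a^3 - a^2 - 2*a) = a*(a + 2)*(a^3 - a) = a*(a - 1)*(a + 2)*(a^2 + a) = a*(a - 1)*(a + 1)*(a + 2)*(a)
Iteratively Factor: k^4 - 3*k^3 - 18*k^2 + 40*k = (k - 5)*(k^3 + 2*k^2 - 8*k) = (k - 5)*(k - 2)*(k^2 + 4*k) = (k - 5)*(k - 2)*(k + 4)*(k)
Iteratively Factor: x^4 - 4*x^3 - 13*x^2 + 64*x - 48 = (x + 4)*(x^3 - 8*x^2 + 19*x - 12) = (x - 1)*(x + 4)*(x^2 - 7*x + 12) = (x - 3)*(x - 1)*(x + 4)*(x - 4)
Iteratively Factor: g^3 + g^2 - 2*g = (g)*(g^2 + g - 2) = g*(g - 1)*(g + 2)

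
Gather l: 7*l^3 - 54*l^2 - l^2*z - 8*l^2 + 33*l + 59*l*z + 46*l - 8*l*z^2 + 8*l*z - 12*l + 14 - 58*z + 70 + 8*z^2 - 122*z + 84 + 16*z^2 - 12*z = 7*l^3 + l^2*(-z - 62) + l*(-8*z^2 + 67*z + 67) + 24*z^2 - 192*z + 168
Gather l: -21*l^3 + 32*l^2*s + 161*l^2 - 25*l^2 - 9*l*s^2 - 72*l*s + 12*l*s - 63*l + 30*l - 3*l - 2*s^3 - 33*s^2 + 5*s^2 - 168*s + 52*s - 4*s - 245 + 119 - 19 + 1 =-21*l^3 + l^2*(32*s + 136) + l*(-9*s^2 - 60*s - 36) - 2*s^3 - 28*s^2 - 120*s - 144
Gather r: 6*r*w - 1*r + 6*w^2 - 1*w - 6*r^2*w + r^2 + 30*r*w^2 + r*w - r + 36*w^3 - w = r^2*(1 - 6*w) + r*(30*w^2 + 7*w - 2) + 36*w^3 + 6*w^2 - 2*w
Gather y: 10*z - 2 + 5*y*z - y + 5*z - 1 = y*(5*z - 1) + 15*z - 3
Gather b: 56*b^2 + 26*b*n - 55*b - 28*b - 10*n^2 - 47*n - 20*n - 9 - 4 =56*b^2 + b*(26*n - 83) - 10*n^2 - 67*n - 13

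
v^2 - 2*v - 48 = (v - 8)*(v + 6)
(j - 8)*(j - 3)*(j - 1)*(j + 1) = j^4 - 11*j^3 + 23*j^2 + 11*j - 24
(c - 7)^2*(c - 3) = c^3 - 17*c^2 + 91*c - 147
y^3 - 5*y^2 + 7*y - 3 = (y - 3)*(y - 1)^2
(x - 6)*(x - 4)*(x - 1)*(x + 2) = x^4 - 9*x^3 + 12*x^2 + 44*x - 48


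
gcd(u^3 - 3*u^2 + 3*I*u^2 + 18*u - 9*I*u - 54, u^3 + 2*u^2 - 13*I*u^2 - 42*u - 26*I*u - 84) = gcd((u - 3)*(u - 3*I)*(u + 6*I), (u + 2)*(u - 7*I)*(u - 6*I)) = 1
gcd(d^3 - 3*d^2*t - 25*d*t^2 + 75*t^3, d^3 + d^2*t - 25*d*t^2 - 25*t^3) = -d^2 + 25*t^2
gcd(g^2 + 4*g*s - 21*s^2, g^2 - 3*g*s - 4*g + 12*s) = -g + 3*s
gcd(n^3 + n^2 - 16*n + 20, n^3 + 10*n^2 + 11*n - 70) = n^2 + 3*n - 10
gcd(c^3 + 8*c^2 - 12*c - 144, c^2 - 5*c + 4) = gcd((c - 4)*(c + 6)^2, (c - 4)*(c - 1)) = c - 4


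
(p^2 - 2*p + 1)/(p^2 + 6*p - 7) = (p - 1)/(p + 7)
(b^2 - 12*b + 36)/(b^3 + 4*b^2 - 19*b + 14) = (b^2 - 12*b + 36)/(b^3 + 4*b^2 - 19*b + 14)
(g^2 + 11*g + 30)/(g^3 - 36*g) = (g + 5)/(g*(g - 6))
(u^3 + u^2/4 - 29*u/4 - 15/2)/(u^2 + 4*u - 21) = (4*u^2 + 13*u + 10)/(4*(u + 7))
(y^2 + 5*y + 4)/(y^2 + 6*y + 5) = (y + 4)/(y + 5)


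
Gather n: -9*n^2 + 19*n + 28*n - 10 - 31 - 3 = -9*n^2 + 47*n - 44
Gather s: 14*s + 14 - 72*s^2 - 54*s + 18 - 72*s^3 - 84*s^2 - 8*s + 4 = -72*s^3 - 156*s^2 - 48*s + 36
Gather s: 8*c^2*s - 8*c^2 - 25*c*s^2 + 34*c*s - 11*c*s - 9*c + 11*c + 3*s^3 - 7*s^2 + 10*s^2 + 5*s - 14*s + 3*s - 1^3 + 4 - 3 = -8*c^2 + 2*c + 3*s^3 + s^2*(3 - 25*c) + s*(8*c^2 + 23*c - 6)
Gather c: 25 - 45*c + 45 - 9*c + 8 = 78 - 54*c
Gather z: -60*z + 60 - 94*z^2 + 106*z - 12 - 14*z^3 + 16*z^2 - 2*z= -14*z^3 - 78*z^2 + 44*z + 48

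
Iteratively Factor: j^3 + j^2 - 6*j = (j)*(j^2 + j - 6) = j*(j + 3)*(j - 2)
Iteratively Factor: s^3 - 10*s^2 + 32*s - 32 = (s - 2)*(s^2 - 8*s + 16) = (s - 4)*(s - 2)*(s - 4)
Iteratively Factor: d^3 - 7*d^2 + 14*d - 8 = (d - 4)*(d^2 - 3*d + 2) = (d - 4)*(d - 2)*(d - 1)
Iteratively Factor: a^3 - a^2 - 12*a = (a - 4)*(a^2 + 3*a) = a*(a - 4)*(a + 3)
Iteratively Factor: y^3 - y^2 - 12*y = (y)*(y^2 - y - 12) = y*(y + 3)*(y - 4)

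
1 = 1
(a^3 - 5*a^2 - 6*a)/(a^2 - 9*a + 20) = a*(a^2 - 5*a - 6)/(a^2 - 9*a + 20)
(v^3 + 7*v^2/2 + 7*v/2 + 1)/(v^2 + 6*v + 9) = (2*v^3 + 7*v^2 + 7*v + 2)/(2*(v^2 + 6*v + 9))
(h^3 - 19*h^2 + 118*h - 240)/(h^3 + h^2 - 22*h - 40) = (h^2 - 14*h + 48)/(h^2 + 6*h + 8)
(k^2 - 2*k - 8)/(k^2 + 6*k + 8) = (k - 4)/(k + 4)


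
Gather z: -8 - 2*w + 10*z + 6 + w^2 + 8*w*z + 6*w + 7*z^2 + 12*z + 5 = w^2 + 4*w + 7*z^2 + z*(8*w + 22) + 3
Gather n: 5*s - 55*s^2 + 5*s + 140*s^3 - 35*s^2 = 140*s^3 - 90*s^2 + 10*s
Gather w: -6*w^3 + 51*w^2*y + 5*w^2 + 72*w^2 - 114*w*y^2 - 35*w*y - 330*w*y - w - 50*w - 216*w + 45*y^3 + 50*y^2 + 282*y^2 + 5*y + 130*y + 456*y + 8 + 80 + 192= -6*w^3 + w^2*(51*y + 77) + w*(-114*y^2 - 365*y - 267) + 45*y^3 + 332*y^2 + 591*y + 280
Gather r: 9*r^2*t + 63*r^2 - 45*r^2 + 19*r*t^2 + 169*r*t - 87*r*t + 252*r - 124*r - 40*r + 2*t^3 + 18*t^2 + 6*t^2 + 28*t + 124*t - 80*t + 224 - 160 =r^2*(9*t + 18) + r*(19*t^2 + 82*t + 88) + 2*t^3 + 24*t^2 + 72*t + 64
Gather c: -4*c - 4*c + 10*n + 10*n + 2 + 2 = -8*c + 20*n + 4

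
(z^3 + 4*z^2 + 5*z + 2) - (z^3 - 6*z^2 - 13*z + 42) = 10*z^2 + 18*z - 40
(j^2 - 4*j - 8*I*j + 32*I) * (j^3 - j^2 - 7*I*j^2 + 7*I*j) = j^5 - 5*j^4 - 15*I*j^4 - 52*j^3 + 75*I*j^3 + 280*j^2 - 60*I*j^2 - 224*j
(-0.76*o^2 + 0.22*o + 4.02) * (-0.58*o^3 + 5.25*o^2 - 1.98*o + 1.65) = 0.4408*o^5 - 4.1176*o^4 + 0.3282*o^3 + 19.4154*o^2 - 7.5966*o + 6.633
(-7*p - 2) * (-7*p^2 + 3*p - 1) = 49*p^3 - 7*p^2 + p + 2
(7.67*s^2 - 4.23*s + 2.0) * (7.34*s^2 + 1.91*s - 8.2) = 56.2978*s^4 - 16.3985*s^3 - 56.2933*s^2 + 38.506*s - 16.4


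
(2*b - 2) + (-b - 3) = b - 5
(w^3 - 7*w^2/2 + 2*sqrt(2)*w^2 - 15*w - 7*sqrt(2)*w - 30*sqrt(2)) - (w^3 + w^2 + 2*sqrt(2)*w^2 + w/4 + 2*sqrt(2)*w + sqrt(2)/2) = -9*w^2/2 - 61*w/4 - 9*sqrt(2)*w - 61*sqrt(2)/2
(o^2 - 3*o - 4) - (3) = o^2 - 3*o - 7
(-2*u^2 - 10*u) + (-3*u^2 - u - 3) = -5*u^2 - 11*u - 3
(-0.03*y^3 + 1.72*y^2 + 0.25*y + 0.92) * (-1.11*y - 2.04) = 0.0333*y^4 - 1.848*y^3 - 3.7863*y^2 - 1.5312*y - 1.8768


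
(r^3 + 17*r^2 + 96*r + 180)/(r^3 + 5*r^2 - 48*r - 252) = (r + 5)/(r - 7)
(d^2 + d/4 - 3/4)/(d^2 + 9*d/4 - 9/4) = (d + 1)/(d + 3)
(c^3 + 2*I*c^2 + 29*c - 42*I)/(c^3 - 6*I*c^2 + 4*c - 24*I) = (c^2 + 4*I*c + 21)/(c^2 - 4*I*c + 12)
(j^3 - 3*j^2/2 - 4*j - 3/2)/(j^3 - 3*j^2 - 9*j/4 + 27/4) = 2*(2*j^2 + 3*j + 1)/(4*j^2 - 9)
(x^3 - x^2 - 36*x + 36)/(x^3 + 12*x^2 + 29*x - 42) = (x - 6)/(x + 7)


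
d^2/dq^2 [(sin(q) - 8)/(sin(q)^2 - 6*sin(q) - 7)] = (-sin(q)^4 + 27*sin(q)^3 - 211*sin(q)^2 + 717*sin(q) - 772)/((sin(q) - 7)^3*(sin(q) + 1)^2)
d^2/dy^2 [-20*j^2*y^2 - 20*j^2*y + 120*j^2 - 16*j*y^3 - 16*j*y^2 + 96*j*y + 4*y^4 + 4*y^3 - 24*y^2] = -40*j^2 - 96*j*y - 32*j + 48*y^2 + 24*y - 48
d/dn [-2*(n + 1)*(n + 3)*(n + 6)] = -6*n^2 - 40*n - 54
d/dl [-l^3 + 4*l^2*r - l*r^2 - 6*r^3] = -3*l^2 + 8*l*r - r^2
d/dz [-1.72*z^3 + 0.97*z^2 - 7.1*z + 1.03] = -5.16*z^2 + 1.94*z - 7.1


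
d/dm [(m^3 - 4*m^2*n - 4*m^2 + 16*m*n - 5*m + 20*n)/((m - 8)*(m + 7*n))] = ((m - 8)*(m + 7*n)*(3*m^2 - 8*m*n - 8*m + 16*n - 5) + (m - 8)*(-m^3 + 4*m^2*n + 4*m^2 - 16*m*n + 5*m - 20*n) + (m + 7*n)*(-m^3 + 4*m^2*n + 4*m^2 - 16*m*n + 5*m - 20*n))/((m - 8)^2*(m + 7*n)^2)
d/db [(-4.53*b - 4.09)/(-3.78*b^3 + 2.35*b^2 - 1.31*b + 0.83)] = (-34.2468*b^3 - 35.7351*b^2 + 19.223*b - 9.1178)/(14.2884*b^6 - 17.766*b^5 + 15.4261*b^4 - 12.4318*b^3 + 5.6171*b^2 - 2.1746*b + 0.6889)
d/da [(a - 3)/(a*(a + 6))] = (-a^2 + 6*a + 18)/(a^2*(a^2 + 12*a + 36))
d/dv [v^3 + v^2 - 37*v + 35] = 3*v^2 + 2*v - 37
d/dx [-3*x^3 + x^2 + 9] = x*(2 - 9*x)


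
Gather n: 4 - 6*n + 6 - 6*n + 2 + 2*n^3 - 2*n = 2*n^3 - 14*n + 12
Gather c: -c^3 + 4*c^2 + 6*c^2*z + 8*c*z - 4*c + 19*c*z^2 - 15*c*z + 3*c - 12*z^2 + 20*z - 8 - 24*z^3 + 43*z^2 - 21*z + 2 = -c^3 + c^2*(6*z + 4) + c*(19*z^2 - 7*z - 1) - 24*z^3 + 31*z^2 - z - 6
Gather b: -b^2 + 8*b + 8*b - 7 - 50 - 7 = -b^2 + 16*b - 64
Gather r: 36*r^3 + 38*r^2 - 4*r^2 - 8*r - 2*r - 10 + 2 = 36*r^3 + 34*r^2 - 10*r - 8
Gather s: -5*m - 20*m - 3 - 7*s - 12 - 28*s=-25*m - 35*s - 15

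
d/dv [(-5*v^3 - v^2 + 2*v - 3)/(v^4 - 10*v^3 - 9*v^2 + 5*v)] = (5*v^6 + 2*v^5 + 29*v^4 + 2*v^3 - 77*v^2 - 54*v + 15)/(v^2*(v^6 - 20*v^5 + 82*v^4 + 190*v^3 - 19*v^2 - 90*v + 25))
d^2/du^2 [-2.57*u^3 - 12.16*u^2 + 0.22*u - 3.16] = -15.42*u - 24.32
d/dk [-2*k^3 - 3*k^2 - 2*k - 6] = -6*k^2 - 6*k - 2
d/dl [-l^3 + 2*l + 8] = 2 - 3*l^2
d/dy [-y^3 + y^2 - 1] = y*(2 - 3*y)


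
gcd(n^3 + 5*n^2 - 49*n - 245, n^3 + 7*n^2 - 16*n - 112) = n + 7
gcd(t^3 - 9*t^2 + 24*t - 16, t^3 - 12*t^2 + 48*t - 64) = t^2 - 8*t + 16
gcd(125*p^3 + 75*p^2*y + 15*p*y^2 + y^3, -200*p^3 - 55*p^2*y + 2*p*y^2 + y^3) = 25*p^2 + 10*p*y + y^2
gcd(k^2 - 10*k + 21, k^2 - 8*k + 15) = k - 3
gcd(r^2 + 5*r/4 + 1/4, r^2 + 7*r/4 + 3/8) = r + 1/4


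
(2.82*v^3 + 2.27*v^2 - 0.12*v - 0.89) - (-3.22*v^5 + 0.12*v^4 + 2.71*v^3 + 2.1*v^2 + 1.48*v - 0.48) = 3.22*v^5 - 0.12*v^4 + 0.11*v^3 + 0.17*v^2 - 1.6*v - 0.41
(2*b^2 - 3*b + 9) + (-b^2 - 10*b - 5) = b^2 - 13*b + 4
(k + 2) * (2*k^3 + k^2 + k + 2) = 2*k^4 + 5*k^3 + 3*k^2 + 4*k + 4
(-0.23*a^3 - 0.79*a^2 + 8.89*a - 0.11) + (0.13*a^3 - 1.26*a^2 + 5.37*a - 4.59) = -0.1*a^3 - 2.05*a^2 + 14.26*a - 4.7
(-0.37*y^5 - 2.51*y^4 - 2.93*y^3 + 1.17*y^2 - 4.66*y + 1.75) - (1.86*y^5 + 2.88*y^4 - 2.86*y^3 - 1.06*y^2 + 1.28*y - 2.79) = -2.23*y^5 - 5.39*y^4 - 0.0700000000000003*y^3 + 2.23*y^2 - 5.94*y + 4.54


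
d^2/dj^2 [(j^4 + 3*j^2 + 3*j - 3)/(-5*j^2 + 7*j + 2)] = 2*(-25*j^6 + 105*j^5 - 117*j^4 - 292*j^3 + 111*j^2 - 405*j + 207)/(125*j^6 - 525*j^5 + 585*j^4 + 77*j^3 - 234*j^2 - 84*j - 8)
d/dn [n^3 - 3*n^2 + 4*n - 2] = 3*n^2 - 6*n + 4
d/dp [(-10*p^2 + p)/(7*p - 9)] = (-70*p^2 + 180*p - 9)/(49*p^2 - 126*p + 81)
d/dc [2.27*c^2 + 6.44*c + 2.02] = 4.54*c + 6.44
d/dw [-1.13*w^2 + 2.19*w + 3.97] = 2.19 - 2.26*w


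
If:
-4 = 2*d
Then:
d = -2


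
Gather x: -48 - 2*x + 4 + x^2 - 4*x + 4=x^2 - 6*x - 40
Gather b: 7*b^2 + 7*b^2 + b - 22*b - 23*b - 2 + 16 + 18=14*b^2 - 44*b + 32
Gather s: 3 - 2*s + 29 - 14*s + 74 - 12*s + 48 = 154 - 28*s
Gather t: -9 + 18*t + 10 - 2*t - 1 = 16*t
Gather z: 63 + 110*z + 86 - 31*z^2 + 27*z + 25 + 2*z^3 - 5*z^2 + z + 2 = 2*z^3 - 36*z^2 + 138*z + 176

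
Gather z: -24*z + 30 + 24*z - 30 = 0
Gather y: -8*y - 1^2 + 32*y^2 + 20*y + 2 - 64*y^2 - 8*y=-32*y^2 + 4*y + 1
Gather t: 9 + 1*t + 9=t + 18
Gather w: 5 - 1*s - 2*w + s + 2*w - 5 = 0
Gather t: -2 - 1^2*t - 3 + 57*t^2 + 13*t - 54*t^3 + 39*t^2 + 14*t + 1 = -54*t^3 + 96*t^2 + 26*t - 4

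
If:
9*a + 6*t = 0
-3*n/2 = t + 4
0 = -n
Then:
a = 8/3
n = 0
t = -4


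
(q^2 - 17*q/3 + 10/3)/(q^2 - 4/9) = 3*(q - 5)/(3*q + 2)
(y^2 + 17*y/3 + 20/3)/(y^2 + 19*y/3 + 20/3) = (3*y^2 + 17*y + 20)/(3*y^2 + 19*y + 20)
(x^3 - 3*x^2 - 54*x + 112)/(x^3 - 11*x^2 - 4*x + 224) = (x^2 + 5*x - 14)/(x^2 - 3*x - 28)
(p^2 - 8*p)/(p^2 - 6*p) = (p - 8)/(p - 6)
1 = 1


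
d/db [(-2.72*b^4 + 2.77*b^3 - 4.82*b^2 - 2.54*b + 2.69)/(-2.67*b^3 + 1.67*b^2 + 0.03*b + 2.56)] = (7.2624*b^6 - 9.08479999999999*b^5 - 8.4883*b^4 - 41.2502*b^3 + 46.9177*b^2 - 33.663*b - 6.5831)/(7.1289*b^6 - 8.9178*b^5 + 2.6287*b^4 - 13.5702*b^3 + 8.5513*b^2 + 0.1536*b + 6.5536)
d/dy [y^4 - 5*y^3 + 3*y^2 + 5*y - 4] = 4*y^3 - 15*y^2 + 6*y + 5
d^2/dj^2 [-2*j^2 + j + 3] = -4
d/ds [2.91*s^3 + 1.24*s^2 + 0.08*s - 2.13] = 8.73*s^2 + 2.48*s + 0.08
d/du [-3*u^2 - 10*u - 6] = -6*u - 10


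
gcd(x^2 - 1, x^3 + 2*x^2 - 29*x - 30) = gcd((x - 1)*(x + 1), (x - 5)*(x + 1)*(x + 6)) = x + 1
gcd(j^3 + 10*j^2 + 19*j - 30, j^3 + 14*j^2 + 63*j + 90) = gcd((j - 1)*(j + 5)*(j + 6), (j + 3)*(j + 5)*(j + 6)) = j^2 + 11*j + 30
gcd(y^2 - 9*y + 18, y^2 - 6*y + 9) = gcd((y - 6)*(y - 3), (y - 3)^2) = y - 3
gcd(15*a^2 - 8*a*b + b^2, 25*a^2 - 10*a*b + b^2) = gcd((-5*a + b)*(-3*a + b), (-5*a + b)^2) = 5*a - b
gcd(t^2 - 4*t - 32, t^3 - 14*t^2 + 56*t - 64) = t - 8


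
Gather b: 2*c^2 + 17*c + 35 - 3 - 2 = 2*c^2 + 17*c + 30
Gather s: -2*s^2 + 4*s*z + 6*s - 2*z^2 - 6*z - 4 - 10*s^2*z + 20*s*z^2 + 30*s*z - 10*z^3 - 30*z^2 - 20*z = s^2*(-10*z - 2) + s*(20*z^2 + 34*z + 6) - 10*z^3 - 32*z^2 - 26*z - 4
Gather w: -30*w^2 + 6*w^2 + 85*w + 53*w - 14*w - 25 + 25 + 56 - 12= -24*w^2 + 124*w + 44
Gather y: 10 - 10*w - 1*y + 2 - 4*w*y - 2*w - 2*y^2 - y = -12*w - 2*y^2 + y*(-4*w - 2) + 12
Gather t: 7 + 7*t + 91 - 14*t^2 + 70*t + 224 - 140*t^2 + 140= -154*t^2 + 77*t + 462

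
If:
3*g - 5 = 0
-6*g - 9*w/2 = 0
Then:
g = 5/3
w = -20/9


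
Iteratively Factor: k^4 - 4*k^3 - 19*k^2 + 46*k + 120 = (k - 5)*(k^3 + k^2 - 14*k - 24) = (k - 5)*(k + 3)*(k^2 - 2*k - 8) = (k - 5)*(k - 4)*(k + 3)*(k + 2)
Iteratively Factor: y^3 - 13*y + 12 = (y - 3)*(y^2 + 3*y - 4) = (y - 3)*(y + 4)*(y - 1)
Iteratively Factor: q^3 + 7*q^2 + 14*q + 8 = (q + 4)*(q^2 + 3*q + 2) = (q + 2)*(q + 4)*(q + 1)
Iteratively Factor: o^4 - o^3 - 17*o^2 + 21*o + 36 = (o - 3)*(o^3 + 2*o^2 - 11*o - 12) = (o - 3)*(o + 4)*(o^2 - 2*o - 3) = (o - 3)*(o + 1)*(o + 4)*(o - 3)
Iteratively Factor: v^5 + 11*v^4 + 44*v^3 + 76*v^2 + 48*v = (v + 2)*(v^4 + 9*v^3 + 26*v^2 + 24*v) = v*(v + 2)*(v^3 + 9*v^2 + 26*v + 24) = v*(v + 2)^2*(v^2 + 7*v + 12) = v*(v + 2)^2*(v + 3)*(v + 4)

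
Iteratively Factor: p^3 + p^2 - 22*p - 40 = (p + 2)*(p^2 - p - 20) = (p - 5)*(p + 2)*(p + 4)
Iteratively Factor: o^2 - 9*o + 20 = (o - 5)*(o - 4)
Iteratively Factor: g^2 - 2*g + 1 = (g - 1)*(g - 1)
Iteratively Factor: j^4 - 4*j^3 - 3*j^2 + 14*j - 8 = (j - 1)*(j^3 - 3*j^2 - 6*j + 8) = (j - 1)*(j + 2)*(j^2 - 5*j + 4) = (j - 4)*(j - 1)*(j + 2)*(j - 1)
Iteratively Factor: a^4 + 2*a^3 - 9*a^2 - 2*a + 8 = (a - 1)*(a^3 + 3*a^2 - 6*a - 8) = (a - 1)*(a + 4)*(a^2 - a - 2) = (a - 1)*(a + 1)*(a + 4)*(a - 2)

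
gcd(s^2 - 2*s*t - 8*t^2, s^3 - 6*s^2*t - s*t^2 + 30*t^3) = s + 2*t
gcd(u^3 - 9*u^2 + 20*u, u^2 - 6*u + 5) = u - 5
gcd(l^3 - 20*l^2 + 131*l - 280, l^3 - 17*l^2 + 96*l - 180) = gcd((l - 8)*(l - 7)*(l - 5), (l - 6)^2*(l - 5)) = l - 5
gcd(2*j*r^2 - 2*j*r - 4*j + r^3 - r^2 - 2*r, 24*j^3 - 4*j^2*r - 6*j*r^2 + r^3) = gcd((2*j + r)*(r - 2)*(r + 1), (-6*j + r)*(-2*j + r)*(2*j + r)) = 2*j + r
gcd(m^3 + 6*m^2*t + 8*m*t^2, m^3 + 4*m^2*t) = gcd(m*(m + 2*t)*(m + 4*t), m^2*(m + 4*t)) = m^2 + 4*m*t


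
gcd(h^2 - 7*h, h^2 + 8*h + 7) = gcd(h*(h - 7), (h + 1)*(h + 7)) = 1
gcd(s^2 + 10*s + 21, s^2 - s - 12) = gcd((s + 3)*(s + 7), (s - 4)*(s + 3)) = s + 3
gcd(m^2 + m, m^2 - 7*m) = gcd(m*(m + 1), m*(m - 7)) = m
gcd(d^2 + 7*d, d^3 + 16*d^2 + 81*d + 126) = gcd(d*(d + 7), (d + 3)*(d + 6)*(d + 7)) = d + 7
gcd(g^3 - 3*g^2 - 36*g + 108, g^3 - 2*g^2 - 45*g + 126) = g^2 - 9*g + 18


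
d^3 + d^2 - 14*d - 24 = (d - 4)*(d + 2)*(d + 3)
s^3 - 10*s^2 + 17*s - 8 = (s - 8)*(s - 1)^2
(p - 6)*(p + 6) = p^2 - 36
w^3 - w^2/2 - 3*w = w*(w - 2)*(w + 3/2)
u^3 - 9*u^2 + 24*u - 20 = (u - 5)*(u - 2)^2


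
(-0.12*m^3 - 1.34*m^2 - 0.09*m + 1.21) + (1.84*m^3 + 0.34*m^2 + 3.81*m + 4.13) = 1.72*m^3 - 1.0*m^2 + 3.72*m + 5.34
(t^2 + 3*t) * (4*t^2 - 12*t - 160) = 4*t^4 - 196*t^2 - 480*t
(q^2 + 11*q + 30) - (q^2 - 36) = 11*q + 66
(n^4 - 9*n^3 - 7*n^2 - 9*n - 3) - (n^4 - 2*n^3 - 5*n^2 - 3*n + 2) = -7*n^3 - 2*n^2 - 6*n - 5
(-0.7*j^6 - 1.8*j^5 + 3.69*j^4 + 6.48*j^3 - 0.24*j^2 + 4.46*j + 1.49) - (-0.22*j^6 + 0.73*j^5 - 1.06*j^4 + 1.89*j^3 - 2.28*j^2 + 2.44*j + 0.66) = -0.48*j^6 - 2.53*j^5 + 4.75*j^4 + 4.59*j^3 + 2.04*j^2 + 2.02*j + 0.83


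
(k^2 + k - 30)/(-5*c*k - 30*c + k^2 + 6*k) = (5 - k)/(5*c - k)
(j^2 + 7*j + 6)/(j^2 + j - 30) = (j + 1)/(j - 5)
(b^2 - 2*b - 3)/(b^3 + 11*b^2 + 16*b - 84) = (b^2 - 2*b - 3)/(b^3 + 11*b^2 + 16*b - 84)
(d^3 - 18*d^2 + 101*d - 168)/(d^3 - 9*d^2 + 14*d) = (d^2 - 11*d + 24)/(d*(d - 2))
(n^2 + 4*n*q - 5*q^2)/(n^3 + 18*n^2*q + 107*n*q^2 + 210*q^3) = (n - q)/(n^2 + 13*n*q + 42*q^2)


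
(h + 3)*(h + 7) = h^2 + 10*h + 21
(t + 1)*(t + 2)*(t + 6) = t^3 + 9*t^2 + 20*t + 12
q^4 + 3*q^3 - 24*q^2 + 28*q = q*(q - 2)^2*(q + 7)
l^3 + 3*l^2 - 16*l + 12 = (l - 2)*(l - 1)*(l + 6)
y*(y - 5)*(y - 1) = y^3 - 6*y^2 + 5*y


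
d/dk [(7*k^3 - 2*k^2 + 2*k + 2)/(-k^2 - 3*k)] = (-7*k^4 - 42*k^3 + 8*k^2 + 4*k + 6)/(k^2*(k^2 + 6*k + 9))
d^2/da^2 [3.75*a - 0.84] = 0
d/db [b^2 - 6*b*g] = 2*b - 6*g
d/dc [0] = 0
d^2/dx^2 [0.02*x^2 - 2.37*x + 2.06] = 0.0400000000000000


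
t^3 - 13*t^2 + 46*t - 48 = (t - 8)*(t - 3)*(t - 2)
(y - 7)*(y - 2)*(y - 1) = y^3 - 10*y^2 + 23*y - 14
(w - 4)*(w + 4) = w^2 - 16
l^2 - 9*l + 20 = (l - 5)*(l - 4)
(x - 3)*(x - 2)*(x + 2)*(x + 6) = x^4 + 3*x^3 - 22*x^2 - 12*x + 72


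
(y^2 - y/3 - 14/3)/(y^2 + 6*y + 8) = (y - 7/3)/(y + 4)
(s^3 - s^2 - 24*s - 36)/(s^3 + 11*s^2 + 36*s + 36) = (s - 6)/(s + 6)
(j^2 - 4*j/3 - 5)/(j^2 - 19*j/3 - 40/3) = (j - 3)/(j - 8)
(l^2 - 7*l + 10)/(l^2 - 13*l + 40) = (l - 2)/(l - 8)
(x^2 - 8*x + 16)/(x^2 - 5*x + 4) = (x - 4)/(x - 1)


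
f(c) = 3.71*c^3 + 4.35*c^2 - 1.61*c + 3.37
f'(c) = 11.13*c^2 + 8.7*c - 1.61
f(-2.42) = -19.84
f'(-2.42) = 42.52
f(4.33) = 379.14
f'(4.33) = 244.74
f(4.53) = 430.22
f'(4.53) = 266.20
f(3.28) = 175.81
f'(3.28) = 146.67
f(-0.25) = 3.99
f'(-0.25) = -3.09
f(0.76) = 6.29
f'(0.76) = 11.43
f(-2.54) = -25.27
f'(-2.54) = 48.10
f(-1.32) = 4.54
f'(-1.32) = 6.30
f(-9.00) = -2334.38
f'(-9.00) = 821.62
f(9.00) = 3045.82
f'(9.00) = 978.22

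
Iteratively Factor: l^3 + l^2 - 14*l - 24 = (l + 3)*(l^2 - 2*l - 8) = (l - 4)*(l + 3)*(l + 2)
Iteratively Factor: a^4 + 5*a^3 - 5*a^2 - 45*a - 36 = (a - 3)*(a^3 + 8*a^2 + 19*a + 12) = (a - 3)*(a + 1)*(a^2 + 7*a + 12) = (a - 3)*(a + 1)*(a + 4)*(a + 3)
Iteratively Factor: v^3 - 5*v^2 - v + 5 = (v - 5)*(v^2 - 1) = (v - 5)*(v + 1)*(v - 1)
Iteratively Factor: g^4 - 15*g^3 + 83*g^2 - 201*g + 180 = (g - 3)*(g^3 - 12*g^2 + 47*g - 60) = (g - 3)^2*(g^2 - 9*g + 20) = (g - 4)*(g - 3)^2*(g - 5)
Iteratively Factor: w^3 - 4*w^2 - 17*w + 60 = (w - 5)*(w^2 + w - 12) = (w - 5)*(w - 3)*(w + 4)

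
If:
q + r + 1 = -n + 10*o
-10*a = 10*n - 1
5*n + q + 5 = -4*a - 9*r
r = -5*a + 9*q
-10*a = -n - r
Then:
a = -413/8980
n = 1311/8980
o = 502/11225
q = -417/4490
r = -5441/8980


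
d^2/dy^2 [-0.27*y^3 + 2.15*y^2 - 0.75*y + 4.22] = 4.3 - 1.62*y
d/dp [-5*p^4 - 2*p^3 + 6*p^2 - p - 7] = -20*p^3 - 6*p^2 + 12*p - 1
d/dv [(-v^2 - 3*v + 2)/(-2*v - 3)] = (2*v^2 + 6*v + 13)/(4*v^2 + 12*v + 9)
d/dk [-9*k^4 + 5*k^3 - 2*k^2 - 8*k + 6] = -36*k^3 + 15*k^2 - 4*k - 8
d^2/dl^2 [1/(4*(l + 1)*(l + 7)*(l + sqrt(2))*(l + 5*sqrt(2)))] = (10*l^6 + 120*l^5 + 90*sqrt(2)*l^5 + 969*l^4 + 1008*sqrt(2)*l^4 + 3972*sqrt(2)*l^3 + 5856*l^3 + 7344*sqrt(2)*l^2 + 17703*l^2 + 14496*l + 12402*sqrt(2)*l + 3360*sqrt(2) + 8738)/(2*(l^12 + 24*l^11 + 18*sqrt(2)*l^11 + 459*l^10 + 432*sqrt(2)*l^10 + 4626*sqrt(2)*l^9 + 6752*l^9 + 34272*sqrt(2)*l^8 + 56349*l^8 + 268824*l^7 + 197334*sqrt(2)*l^7 + 892109*l^6 + 735984*sqrt(2)*l^6 + 1570446*sqrt(2)*l^5 + 2399376*l^5 + 2457792*sqrt(2)*l^4 + 3965238*l^4 + 3740960*l^3 + 2955456*sqrt(2)*l^3 + 2334780*l^2 + 2116800*sqrt(2)*l^2 + 617400*sqrt(2)*l + 1176000*l + 343000))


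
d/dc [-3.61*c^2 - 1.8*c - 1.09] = -7.22*c - 1.8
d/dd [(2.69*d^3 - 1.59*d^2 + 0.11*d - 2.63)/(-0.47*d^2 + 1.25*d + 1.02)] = (-1.2643*d^4 + 6.725*d^3 + 6.2956*d^2 - 5.7158*d + 3.3997)/(0.2209*d^4 - 1.175*d^3 + 0.6037*d^2 + 2.55*d + 1.0404)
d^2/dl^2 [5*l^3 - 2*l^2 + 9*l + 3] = 30*l - 4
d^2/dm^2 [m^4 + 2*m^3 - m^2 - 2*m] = 12*m^2 + 12*m - 2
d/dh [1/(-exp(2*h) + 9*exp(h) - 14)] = (2*exp(h) - 9)*exp(h)/(exp(2*h) - 9*exp(h) + 14)^2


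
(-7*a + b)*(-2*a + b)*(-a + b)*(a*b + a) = -14*a^4*b - 14*a^4 + 23*a^3*b^2 + 23*a^3*b - 10*a^2*b^3 - 10*a^2*b^2 + a*b^4 + a*b^3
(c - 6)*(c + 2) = c^2 - 4*c - 12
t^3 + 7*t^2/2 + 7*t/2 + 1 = (t + 1/2)*(t + 1)*(t + 2)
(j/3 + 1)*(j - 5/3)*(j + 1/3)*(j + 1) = j^4/3 + 8*j^3/9 - 26*j^2/27 - 56*j/27 - 5/9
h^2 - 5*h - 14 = (h - 7)*(h + 2)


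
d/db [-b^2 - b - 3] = -2*b - 1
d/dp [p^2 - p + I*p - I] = 2*p - 1 + I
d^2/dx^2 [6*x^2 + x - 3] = 12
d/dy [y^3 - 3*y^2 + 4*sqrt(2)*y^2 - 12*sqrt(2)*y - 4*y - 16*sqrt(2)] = 3*y^2 - 6*y + 8*sqrt(2)*y - 12*sqrt(2) - 4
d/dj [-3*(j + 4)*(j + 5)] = -6*j - 27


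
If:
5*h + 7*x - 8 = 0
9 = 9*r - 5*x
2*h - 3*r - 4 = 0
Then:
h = 187/67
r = 106/201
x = -57/67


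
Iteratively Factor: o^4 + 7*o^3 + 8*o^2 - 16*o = (o)*(o^3 + 7*o^2 + 8*o - 16) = o*(o + 4)*(o^2 + 3*o - 4) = o*(o + 4)^2*(o - 1)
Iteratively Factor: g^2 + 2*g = (g + 2)*(g)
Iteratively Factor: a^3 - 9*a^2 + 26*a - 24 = (a - 3)*(a^2 - 6*a + 8) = (a - 3)*(a - 2)*(a - 4)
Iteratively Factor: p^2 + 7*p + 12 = (p + 3)*(p + 4)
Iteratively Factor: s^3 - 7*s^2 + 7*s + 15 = (s - 3)*(s^2 - 4*s - 5) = (s - 5)*(s - 3)*(s + 1)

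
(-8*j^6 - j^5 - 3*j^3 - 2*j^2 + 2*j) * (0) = 0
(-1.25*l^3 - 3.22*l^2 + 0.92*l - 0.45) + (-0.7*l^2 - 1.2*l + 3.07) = -1.25*l^3 - 3.92*l^2 - 0.28*l + 2.62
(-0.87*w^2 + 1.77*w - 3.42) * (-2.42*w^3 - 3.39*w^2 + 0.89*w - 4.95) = 2.1054*w^5 - 1.3341*w^4 + 1.5018*w^3 + 17.4756*w^2 - 11.8053*w + 16.929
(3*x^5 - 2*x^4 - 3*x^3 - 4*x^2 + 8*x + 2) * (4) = 12*x^5 - 8*x^4 - 12*x^3 - 16*x^2 + 32*x + 8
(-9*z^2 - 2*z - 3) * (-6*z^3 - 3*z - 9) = 54*z^5 + 12*z^4 + 45*z^3 + 87*z^2 + 27*z + 27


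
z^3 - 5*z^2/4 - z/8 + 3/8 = (z - 1)*(z - 3/4)*(z + 1/2)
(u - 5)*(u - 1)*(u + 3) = u^3 - 3*u^2 - 13*u + 15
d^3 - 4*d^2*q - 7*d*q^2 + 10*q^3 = (d - 5*q)*(d - q)*(d + 2*q)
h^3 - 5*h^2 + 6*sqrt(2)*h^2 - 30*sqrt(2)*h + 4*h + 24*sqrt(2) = (h - 4)*(h - 1)*(h + 6*sqrt(2))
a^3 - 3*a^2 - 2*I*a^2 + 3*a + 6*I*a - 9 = (a - 3)*(a - 3*I)*(a + I)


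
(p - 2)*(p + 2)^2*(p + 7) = p^4 + 9*p^3 + 10*p^2 - 36*p - 56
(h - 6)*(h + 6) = h^2 - 36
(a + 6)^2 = a^2 + 12*a + 36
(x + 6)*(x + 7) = x^2 + 13*x + 42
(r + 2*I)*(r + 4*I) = r^2 + 6*I*r - 8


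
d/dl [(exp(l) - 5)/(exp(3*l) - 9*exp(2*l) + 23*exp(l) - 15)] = 2*(2 - exp(l))*exp(l)/(exp(4*l) - 8*exp(3*l) + 22*exp(2*l) - 24*exp(l) + 9)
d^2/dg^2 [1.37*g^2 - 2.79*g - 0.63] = 2.74000000000000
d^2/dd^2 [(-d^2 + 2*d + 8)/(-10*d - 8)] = -144/(125*d^3 + 300*d^2 + 240*d + 64)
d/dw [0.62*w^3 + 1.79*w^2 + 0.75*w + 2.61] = 1.86*w^2 + 3.58*w + 0.75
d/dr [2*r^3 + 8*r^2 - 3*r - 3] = 6*r^2 + 16*r - 3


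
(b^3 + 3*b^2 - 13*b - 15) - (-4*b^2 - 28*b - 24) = b^3 + 7*b^2 + 15*b + 9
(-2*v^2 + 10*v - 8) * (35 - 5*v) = 10*v^3 - 120*v^2 + 390*v - 280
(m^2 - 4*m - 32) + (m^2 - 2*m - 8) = 2*m^2 - 6*m - 40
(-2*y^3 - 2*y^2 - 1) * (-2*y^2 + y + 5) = 4*y^5 + 2*y^4 - 12*y^3 - 8*y^2 - y - 5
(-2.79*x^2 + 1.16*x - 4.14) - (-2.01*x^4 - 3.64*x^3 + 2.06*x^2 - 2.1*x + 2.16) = 2.01*x^4 + 3.64*x^3 - 4.85*x^2 + 3.26*x - 6.3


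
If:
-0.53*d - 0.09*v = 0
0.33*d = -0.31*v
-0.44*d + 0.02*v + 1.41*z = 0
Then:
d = 0.00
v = 0.00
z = 0.00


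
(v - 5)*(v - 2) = v^2 - 7*v + 10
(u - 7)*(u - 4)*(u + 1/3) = u^3 - 32*u^2/3 + 73*u/3 + 28/3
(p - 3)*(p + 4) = p^2 + p - 12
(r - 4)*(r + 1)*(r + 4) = r^3 + r^2 - 16*r - 16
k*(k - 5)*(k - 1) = k^3 - 6*k^2 + 5*k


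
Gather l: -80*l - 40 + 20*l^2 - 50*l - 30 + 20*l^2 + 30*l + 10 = 40*l^2 - 100*l - 60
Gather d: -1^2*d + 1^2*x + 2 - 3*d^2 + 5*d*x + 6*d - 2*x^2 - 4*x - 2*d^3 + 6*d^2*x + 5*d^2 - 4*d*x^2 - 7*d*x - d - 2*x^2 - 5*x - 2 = -2*d^3 + d^2*(6*x + 2) + d*(-4*x^2 - 2*x + 4) - 4*x^2 - 8*x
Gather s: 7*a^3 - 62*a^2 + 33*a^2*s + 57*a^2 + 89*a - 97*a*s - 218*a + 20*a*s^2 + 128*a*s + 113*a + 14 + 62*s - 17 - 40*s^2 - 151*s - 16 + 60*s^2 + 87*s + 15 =7*a^3 - 5*a^2 - 16*a + s^2*(20*a + 20) + s*(33*a^2 + 31*a - 2) - 4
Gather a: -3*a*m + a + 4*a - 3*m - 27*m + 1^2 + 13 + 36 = a*(5 - 3*m) - 30*m + 50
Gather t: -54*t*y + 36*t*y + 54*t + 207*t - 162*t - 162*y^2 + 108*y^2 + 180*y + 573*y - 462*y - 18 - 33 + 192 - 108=t*(99 - 18*y) - 54*y^2 + 291*y + 33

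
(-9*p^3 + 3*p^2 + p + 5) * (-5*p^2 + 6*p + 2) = 45*p^5 - 69*p^4 - 5*p^3 - 13*p^2 + 32*p + 10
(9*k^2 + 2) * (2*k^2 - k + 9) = 18*k^4 - 9*k^3 + 85*k^2 - 2*k + 18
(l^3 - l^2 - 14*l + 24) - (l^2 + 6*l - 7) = l^3 - 2*l^2 - 20*l + 31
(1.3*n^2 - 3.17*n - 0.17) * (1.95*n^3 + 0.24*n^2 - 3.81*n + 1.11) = 2.535*n^5 - 5.8695*n^4 - 6.0453*n^3 + 13.4799*n^2 - 2.871*n - 0.1887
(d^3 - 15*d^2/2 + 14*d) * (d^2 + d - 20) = d^5 - 13*d^4/2 - 27*d^3/2 + 164*d^2 - 280*d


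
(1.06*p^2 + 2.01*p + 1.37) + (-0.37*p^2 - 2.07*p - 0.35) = 0.69*p^2 - 0.0600000000000001*p + 1.02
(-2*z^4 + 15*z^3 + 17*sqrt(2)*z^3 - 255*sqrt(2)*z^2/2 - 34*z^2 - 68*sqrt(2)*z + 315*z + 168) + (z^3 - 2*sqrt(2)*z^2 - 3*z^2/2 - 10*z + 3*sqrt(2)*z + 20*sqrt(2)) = -2*z^4 + 16*z^3 + 17*sqrt(2)*z^3 - 259*sqrt(2)*z^2/2 - 71*z^2/2 - 65*sqrt(2)*z + 305*z + 20*sqrt(2) + 168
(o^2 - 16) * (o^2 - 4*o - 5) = o^4 - 4*o^3 - 21*o^2 + 64*o + 80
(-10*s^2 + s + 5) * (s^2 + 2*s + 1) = -10*s^4 - 19*s^3 - 3*s^2 + 11*s + 5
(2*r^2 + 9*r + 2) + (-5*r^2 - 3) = -3*r^2 + 9*r - 1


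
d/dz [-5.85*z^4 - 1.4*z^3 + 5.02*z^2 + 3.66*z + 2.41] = -23.4*z^3 - 4.2*z^2 + 10.04*z + 3.66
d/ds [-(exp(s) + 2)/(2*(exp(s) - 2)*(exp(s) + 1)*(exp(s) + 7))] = (exp(3*s) + 6*exp(2*s) + 12*exp(s) - 2)*exp(s)/(exp(6*s) + 12*exp(5*s) + 18*exp(4*s) - 136*exp(3*s) - 87*exp(2*s) + 252*exp(s) + 196)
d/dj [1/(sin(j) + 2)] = -cos(j)/(sin(j) + 2)^2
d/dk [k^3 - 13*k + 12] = 3*k^2 - 13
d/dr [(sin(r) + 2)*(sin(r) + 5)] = (2*sin(r) + 7)*cos(r)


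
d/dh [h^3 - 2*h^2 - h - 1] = 3*h^2 - 4*h - 1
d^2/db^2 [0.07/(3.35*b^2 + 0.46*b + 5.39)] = (-1.57115*b^2 - 0.21574*b + 0.07*(6.7*b + 0.46)*(13.4*b + 0.92) - 2.52791)/(3.35*b^2 + 0.46*b + 5.39)^3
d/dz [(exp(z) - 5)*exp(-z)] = 5*exp(-z)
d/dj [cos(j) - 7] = -sin(j)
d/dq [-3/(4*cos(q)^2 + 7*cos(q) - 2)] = -3*(8*cos(q) + 7)*sin(q)/(4*cos(q)^2 + 7*cos(q) - 2)^2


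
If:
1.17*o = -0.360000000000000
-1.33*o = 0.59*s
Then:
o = -0.31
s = 0.69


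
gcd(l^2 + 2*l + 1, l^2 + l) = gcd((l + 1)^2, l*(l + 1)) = l + 1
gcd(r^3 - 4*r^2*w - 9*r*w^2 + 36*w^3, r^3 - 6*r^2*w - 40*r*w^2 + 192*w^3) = r - 4*w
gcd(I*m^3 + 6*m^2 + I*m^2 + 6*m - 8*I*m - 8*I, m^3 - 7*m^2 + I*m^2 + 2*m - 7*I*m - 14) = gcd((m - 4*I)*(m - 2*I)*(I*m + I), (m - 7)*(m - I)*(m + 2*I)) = 1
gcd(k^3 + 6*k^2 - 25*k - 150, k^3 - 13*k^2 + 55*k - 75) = k - 5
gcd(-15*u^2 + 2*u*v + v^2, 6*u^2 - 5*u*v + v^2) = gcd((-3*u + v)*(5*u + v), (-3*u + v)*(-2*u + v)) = 3*u - v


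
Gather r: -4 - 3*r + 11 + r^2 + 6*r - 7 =r^2 + 3*r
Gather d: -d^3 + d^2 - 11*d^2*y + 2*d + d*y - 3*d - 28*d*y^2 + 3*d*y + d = -d^3 + d^2*(1 - 11*y) + d*(-28*y^2 + 4*y)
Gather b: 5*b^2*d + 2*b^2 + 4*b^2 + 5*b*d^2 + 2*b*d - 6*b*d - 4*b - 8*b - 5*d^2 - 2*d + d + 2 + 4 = b^2*(5*d + 6) + b*(5*d^2 - 4*d - 12) - 5*d^2 - d + 6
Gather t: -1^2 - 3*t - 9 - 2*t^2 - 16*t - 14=-2*t^2 - 19*t - 24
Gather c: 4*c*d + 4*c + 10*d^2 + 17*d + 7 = c*(4*d + 4) + 10*d^2 + 17*d + 7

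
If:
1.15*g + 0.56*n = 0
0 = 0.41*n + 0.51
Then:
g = 0.61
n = -1.24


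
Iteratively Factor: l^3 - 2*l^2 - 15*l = (l + 3)*(l^2 - 5*l) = (l - 5)*(l + 3)*(l)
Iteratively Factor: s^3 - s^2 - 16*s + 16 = (s + 4)*(s^2 - 5*s + 4) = (s - 1)*(s + 4)*(s - 4)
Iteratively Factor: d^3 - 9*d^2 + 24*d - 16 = (d - 1)*(d^2 - 8*d + 16) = (d - 4)*(d - 1)*(d - 4)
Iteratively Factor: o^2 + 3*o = (o)*(o + 3)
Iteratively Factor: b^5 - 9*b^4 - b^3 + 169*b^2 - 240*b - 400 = (b - 5)*(b^4 - 4*b^3 - 21*b^2 + 64*b + 80) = (b - 5)^2*(b^3 + b^2 - 16*b - 16) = (b - 5)^2*(b + 4)*(b^2 - 3*b - 4) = (b - 5)^2*(b + 1)*(b + 4)*(b - 4)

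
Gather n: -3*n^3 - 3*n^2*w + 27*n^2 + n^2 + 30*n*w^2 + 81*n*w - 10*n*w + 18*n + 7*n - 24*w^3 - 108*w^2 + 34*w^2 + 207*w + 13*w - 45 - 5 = -3*n^3 + n^2*(28 - 3*w) + n*(30*w^2 + 71*w + 25) - 24*w^3 - 74*w^2 + 220*w - 50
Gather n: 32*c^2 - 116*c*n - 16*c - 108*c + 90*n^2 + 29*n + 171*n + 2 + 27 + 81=32*c^2 - 124*c + 90*n^2 + n*(200 - 116*c) + 110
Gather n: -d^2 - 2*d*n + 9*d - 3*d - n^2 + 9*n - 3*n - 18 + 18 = -d^2 + 6*d - n^2 + n*(6 - 2*d)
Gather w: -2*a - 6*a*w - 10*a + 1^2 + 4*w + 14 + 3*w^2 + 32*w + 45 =-12*a + 3*w^2 + w*(36 - 6*a) + 60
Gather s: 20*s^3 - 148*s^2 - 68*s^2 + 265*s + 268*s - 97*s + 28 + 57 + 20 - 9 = 20*s^3 - 216*s^2 + 436*s + 96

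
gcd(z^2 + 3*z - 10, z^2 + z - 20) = z + 5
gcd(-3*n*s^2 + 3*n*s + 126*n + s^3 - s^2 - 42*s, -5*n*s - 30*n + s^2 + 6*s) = s + 6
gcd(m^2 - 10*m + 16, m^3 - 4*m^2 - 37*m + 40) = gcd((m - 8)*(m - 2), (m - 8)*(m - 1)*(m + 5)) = m - 8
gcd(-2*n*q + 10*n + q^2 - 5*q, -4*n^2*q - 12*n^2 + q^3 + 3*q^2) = -2*n + q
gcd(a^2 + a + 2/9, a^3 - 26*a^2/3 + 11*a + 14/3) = a + 1/3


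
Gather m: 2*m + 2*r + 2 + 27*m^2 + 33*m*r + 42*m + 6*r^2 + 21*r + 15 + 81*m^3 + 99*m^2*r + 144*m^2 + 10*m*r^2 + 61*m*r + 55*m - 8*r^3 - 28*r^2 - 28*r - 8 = 81*m^3 + m^2*(99*r + 171) + m*(10*r^2 + 94*r + 99) - 8*r^3 - 22*r^2 - 5*r + 9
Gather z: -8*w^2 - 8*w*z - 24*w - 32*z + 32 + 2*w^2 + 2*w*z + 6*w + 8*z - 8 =-6*w^2 - 18*w + z*(-6*w - 24) + 24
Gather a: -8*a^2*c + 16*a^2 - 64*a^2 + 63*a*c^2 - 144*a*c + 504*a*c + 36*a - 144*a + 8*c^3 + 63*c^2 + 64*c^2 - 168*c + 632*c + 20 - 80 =a^2*(-8*c - 48) + a*(63*c^2 + 360*c - 108) + 8*c^3 + 127*c^2 + 464*c - 60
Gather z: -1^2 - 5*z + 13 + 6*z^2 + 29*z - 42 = 6*z^2 + 24*z - 30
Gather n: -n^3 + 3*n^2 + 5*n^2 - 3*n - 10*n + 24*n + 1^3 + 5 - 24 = -n^3 + 8*n^2 + 11*n - 18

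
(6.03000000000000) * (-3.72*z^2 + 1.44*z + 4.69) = -22.4316*z^2 + 8.6832*z + 28.2807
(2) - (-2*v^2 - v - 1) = 2*v^2 + v + 3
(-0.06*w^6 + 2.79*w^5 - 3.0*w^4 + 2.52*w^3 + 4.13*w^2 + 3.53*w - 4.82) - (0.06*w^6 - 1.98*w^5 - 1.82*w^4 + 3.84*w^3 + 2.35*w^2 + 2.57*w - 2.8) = -0.12*w^6 + 4.77*w^5 - 1.18*w^4 - 1.32*w^3 + 1.78*w^2 + 0.96*w - 2.02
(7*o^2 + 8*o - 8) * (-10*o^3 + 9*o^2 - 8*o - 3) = -70*o^5 - 17*o^4 + 96*o^3 - 157*o^2 + 40*o + 24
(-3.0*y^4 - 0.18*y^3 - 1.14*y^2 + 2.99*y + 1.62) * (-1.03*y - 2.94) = 3.09*y^5 + 9.0054*y^4 + 1.7034*y^3 + 0.271899999999999*y^2 - 10.4592*y - 4.7628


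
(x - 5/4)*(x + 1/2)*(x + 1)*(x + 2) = x^4 + 9*x^3/4 - 7*x^2/8 - 27*x/8 - 5/4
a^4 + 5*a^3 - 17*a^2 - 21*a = a*(a - 3)*(a + 1)*(a + 7)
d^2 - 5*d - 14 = (d - 7)*(d + 2)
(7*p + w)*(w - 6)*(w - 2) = 7*p*w^2 - 56*p*w + 84*p + w^3 - 8*w^2 + 12*w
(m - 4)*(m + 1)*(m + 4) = m^3 + m^2 - 16*m - 16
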